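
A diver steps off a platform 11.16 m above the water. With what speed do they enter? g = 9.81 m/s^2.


v = sqrt(2 * g * h)
v = sqrt(2 * 9.81 * 11.16)
v = sqrt(218.9592) = 14.7973 m/s

14.7973 m/s


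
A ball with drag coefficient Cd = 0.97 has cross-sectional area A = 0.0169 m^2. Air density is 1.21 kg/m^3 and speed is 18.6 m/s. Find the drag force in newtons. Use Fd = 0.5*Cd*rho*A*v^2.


Fd = 0.5 * Cd * rho * A * v^2
Fd = 0.5 * 0.97 * 1.21 * 0.0169 * 18.6^2
v^2 = 345.96
Fd = 0.5 * 0.97 * 1.21 * 0.0169 * 345.96 = 3.4311 N

3.4311 N


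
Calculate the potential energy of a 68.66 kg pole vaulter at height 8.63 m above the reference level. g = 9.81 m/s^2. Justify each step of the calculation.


PE = m * g * h
PE = 68.66 * 9.81 * 8.63
PE = 673.5546 * 8.63 = 5812.7762 J

5812.7762 J


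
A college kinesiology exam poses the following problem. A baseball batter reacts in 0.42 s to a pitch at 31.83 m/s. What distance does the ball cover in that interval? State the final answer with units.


d = v * t
d = 31.83 * 0.42
d = 13.3686 m

13.3686 m


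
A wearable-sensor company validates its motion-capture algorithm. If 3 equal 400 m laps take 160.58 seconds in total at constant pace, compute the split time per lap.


Split time = total_time / n_laps = 160.58 / 3
Split time = 53.5267 s per lap

53.5267 s


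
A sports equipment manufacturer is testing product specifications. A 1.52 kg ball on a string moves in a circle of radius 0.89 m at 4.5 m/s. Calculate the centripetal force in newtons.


Fc = m * v^2 / r
v^2 = 4.5^2 = 20.25
Fc = 1.52 * 20.25 / 0.89
Fc = 30.78 / 0.89 = 34.5843 N

34.5843 N


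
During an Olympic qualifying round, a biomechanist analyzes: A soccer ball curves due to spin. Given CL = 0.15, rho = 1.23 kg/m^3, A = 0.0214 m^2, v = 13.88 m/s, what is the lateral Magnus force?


FM = 0.5 * CL * rho * A * v^2
FM = 0.5 * 0.15 * 1.23 * 0.0214 * 13.88^2
v^2 = 192.6544
FM = 0.5 * 0.15 * 1.23 * 0.0214 * 192.6544 = 0.3803 N

0.3803 N


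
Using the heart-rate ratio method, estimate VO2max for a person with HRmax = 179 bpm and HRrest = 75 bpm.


VO2max = 15.3 * HRmax / HRrest
VO2max = 15.3 * 179 / 75
VO2max = 2738.7 / 75 = 36.516 mL/kg/min

36.516 mL/kg/min


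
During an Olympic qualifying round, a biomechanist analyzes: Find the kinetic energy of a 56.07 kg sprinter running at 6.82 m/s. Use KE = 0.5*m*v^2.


KE = 0.5 * m * v^2
KE = 0.5 * 56.07 * 6.82^2
KE = 0.5 * 56.07 * 46.5124 = 1303.9751 J

1303.9751 J


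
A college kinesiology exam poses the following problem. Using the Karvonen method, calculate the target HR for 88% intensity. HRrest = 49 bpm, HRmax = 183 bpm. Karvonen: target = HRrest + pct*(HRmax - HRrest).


Target = HRrest + pct*(HRmax - HRrest)
Heart rate reserve = HRmax - HRrest = 183 - 49 = 134 bpm
Fraction = 88% = 0.88
Target = 49 + 0.88 * 134
Target = 49 + 117.92 = 166.92 bpm

166.92 bpm


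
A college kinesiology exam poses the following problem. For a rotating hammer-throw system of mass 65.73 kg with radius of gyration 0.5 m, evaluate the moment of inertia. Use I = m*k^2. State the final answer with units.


I = m * k^2
I = 65.73 * 0.5^2
I = 65.73 * 0.25 = 16.4325 kg*m^2

16.4325 kg*m^2


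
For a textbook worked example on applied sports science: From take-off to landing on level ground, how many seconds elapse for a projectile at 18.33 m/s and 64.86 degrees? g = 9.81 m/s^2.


T = 2*v*sin(theta)/g
sin(theta) = sin(64.86 deg) = 0.9053
T = 2*18.33*0.9053 / 9.81
T = 33.1873 / 9.81 = 3.383 s

3.383 s


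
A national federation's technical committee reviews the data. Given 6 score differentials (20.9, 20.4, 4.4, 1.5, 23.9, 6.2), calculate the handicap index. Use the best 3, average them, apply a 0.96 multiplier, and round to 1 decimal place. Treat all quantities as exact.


All differentials: 20.9, 20.4, 4.4, 1.5, 23.9, 6.2
Sorted: 1.5, 4.4, 6.2, 20.4, 20.9, 23.9
Best 3: 1.5, 4.4, 6.2
Average of best = 12.1 / 3 = 4.0333
Raw index = 4.0333 * 0.96 = 3.872
Handicap index = round(3.872, 1) = 3.9

3.9


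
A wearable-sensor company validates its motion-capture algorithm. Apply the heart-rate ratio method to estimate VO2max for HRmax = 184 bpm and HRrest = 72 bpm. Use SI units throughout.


VO2max = 15.3 * HRmax / HRrest
VO2max = 15.3 * 184 / 72
VO2max = 2815.2 / 72 = 39.1 mL/kg/min

39.1 mL/kg/min


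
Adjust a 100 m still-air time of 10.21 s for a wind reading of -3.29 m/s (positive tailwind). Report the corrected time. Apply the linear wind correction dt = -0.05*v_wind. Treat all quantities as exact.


dt = -0.05 * v_wind = -0.05 * -3.29 = 0.1645 s
t_corrected = t_still + dt = 10.21 + (0.1645)
t_corrected = 10.3745 s

10.3745 s


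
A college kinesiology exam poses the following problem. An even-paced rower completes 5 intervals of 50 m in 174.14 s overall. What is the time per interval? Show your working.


Split time = total_time / n_laps = 174.14 / 5
Split time = 34.828 s per lap

34.828 s


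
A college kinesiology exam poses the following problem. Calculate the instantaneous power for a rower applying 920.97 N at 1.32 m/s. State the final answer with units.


P = F * v
P = 920.97 * 1.32
P = 1215.6804 W

1215.6804 W


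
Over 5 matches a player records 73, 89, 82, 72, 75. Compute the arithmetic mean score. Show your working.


Average = sum / n
Sum = 391
Average = 391 / 5 = 78.2

78.2


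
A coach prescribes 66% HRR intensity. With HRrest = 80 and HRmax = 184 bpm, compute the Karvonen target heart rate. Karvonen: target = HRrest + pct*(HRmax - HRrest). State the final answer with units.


Target = HRrest + pct*(HRmax - HRrest)
Heart rate reserve = HRmax - HRrest = 184 - 80 = 104 bpm
Fraction = 66% = 0.66
Target = 80 + 0.66 * 104
Target = 80 + 68.64 = 148.64 bpm

148.64 bpm


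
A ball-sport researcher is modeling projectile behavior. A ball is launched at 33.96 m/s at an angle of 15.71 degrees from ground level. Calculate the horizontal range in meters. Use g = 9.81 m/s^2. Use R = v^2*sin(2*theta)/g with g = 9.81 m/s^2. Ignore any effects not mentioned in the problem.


R = v^2 * sin(2*theta) / g
Convert angle to radians: theta = 15.71 deg = 0.2742 rad
sin(2*theta) = sin(0.5484) = 0.5213
R = 33.96^2 * 0.5213 / 9.81
R = 1153.2816 * 0.5213 / 9.81 = 61.2859 m

61.2859 m


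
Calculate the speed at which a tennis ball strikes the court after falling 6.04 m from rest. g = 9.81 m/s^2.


v = sqrt(2 * g * h)
v = sqrt(2 * 9.81 * 6.04)
v = sqrt(118.5048) = 10.886 m/s

10.886 m/s


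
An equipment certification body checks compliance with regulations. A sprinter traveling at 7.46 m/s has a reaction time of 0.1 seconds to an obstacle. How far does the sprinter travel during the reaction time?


d = v * t
d = 7.46 * 0.1
d = 0.746 m

0.746 m


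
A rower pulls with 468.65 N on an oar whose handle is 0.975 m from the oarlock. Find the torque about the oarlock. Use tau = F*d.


tau = F * d
tau = 468.65 * 0.975
tau = 456.9337 N*m

456.9337 N*m


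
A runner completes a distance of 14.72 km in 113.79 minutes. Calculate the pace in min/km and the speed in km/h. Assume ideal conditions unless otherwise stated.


Pace = time / distance = 113.79 min / 14.72 km = 7.7303 min/km
Speed = distance / time_in_hours = 14.72 / 1.8965 hr
Speed = 7.7617 km/h

7.7303 min/km, 7.7617 km/h


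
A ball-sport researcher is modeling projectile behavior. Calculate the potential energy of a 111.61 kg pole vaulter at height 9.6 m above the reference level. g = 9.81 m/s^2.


PE = m * g * h
PE = 111.61 * 9.81 * 9.6
PE = 1094.8941 * 9.6 = 10510.9834 J

10510.9834 J


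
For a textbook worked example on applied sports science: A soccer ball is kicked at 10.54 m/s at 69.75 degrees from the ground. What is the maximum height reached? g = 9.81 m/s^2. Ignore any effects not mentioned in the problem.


H = (v*sin(theta))^2 / (2*g)
vy = v*sin(theta) = 10.54 * sin(69.75 deg) = 9.8885 m/s
H = vy^2 / (2*g) = 97.7832 / (2*9.81)
H = 97.7832 / 19.62 = 4.9839 m

4.9839 m


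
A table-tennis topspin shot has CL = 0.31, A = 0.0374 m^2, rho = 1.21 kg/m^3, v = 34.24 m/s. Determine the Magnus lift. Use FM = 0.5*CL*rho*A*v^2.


FM = 0.5 * CL * rho * A * v^2
FM = 0.5 * 0.31 * 1.21 * 0.0374 * 34.24^2
v^2 = 1172.3776
FM = 0.5 * 0.31 * 1.21 * 0.0374 * 1172.3776 = 8.2235 N

8.2235 N


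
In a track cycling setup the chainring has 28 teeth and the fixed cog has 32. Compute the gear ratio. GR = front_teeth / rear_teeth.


GR = front_teeth / rear_teeth
GR = 28 / 32
GR = 0.875

0.875


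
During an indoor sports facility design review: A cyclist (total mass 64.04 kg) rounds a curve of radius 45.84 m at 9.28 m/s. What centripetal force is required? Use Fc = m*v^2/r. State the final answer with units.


Fc = m * v^2 / r
v^2 = 9.28^2 = 86.1184
Fc = 64.04 * 86.1184 / 45.84
Fc = 5515.0223 / 45.84 = 120.3103 N

120.3103 N


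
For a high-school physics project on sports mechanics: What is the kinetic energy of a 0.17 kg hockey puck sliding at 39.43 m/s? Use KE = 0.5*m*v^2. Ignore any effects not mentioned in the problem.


KE = 0.5 * m * v^2
KE = 0.5 * 0.17 * 39.43^2
KE = 0.5 * 0.17 * 1554.7249 = 132.1516 J

132.1516 J


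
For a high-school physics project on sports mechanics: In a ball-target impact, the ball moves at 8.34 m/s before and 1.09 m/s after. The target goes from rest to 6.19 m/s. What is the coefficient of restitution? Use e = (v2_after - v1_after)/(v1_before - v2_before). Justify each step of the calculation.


e = (v2_after - v1_after) / (v1_before - v2_before)
Numerator = 6.19 - 1.09 = 5.1
Denominator = 8.34 - 0 = 8.34
e = 5.1 / 8.34 = 0.6115

0.6115


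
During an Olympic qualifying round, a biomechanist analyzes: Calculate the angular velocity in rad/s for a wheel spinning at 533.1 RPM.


omega = RPM * 2 * pi / 60
omega = 533.1 * 2 * 3.14159 / 60
omega = 3349.5661 / 60 = 55.8261 rad/s

55.8261 rad/s


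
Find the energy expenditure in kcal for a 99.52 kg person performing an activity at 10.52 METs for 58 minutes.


kcal = MET * mass * time_hr
Convert time: 58 min = 0.9667 hr
kcal = 10.52 * 99.52 * 0.9667
kcal = 1012.0521 kcal

1012.0521 kcal


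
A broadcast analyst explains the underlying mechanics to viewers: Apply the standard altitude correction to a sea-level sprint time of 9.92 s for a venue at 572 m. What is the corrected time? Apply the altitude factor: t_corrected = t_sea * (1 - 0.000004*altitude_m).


Correction factor = 1 - 0.000004 * 572 = 0.997712
t_corrected = t_sea * factor = 9.92 * 0.997712
t_corrected = 9.8973 s

9.8973 s


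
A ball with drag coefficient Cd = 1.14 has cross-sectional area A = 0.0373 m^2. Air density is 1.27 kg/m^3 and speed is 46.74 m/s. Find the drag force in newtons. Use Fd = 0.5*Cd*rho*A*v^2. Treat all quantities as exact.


Fd = 0.5 * Cd * rho * A * v^2
Fd = 0.5 * 1.14 * 1.27 * 0.0373 * 46.74^2
v^2 = 2184.6276
Fd = 0.5 * 1.14 * 1.27 * 0.0373 * 2184.6276 = 58.9882 N

58.9882 N


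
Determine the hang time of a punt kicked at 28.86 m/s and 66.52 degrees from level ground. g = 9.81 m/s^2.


T = 2*v*sin(theta)/g
sin(theta) = sin(66.52 deg) = 0.9172
T = 2*28.86*0.9172 / 9.81
T = 52.9407 / 9.81 = 5.3966 s

5.3966 s


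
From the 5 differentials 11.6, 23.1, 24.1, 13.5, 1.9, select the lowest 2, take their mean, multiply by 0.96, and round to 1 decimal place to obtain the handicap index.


All differentials: 11.6, 23.1, 24.1, 13.5, 1.9
Sorted: 1.9, 11.6, 13.5, 23.1, 24.1
Best 2: 1.9, 11.6
Average of best = 13.5 / 2 = 6.75
Raw index = 6.75 * 0.96 = 6.48
Handicap index = round(6.48, 1) = 6.5

6.5


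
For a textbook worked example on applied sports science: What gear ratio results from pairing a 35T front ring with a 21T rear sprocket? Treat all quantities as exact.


GR = front_teeth / rear_teeth
GR = 35 / 21
GR = 1.6667

1.6667


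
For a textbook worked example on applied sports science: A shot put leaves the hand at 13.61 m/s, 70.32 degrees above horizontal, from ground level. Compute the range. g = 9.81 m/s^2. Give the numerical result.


R = v^2 * sin(2*theta) / g
Convert angle to radians: theta = 70.32 deg = 1.2273 rad
sin(2*theta) = sin(2.4546) = 0.6342
R = 13.61^2 * 0.6342 / 9.81
R = 185.2321 * 0.6342 / 9.81 = 11.9748 m

11.9748 m


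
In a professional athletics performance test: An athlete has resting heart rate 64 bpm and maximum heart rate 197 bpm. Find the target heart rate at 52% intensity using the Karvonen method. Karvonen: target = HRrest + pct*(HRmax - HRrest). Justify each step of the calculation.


Target = HRrest + pct*(HRmax - HRrest)
Heart rate reserve = HRmax - HRrest = 197 - 64 = 133 bpm
Fraction = 52% = 0.52
Target = 64 + 0.52 * 133
Target = 64 + 69.16 = 133.16 bpm

133.16 bpm


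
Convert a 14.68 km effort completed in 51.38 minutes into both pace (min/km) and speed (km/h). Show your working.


Pace = time / distance = 51.38 min / 14.68 km = 3.5 min/km
Speed = distance / time_in_hours = 14.68 / 0.8563 hr
Speed = 17.1429 km/h

3.5 min/km, 17.1429 km/h


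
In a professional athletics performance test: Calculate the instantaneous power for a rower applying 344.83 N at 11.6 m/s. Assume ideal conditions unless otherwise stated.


P = F * v
P = 344.83 * 11.6
P = 4000.028 W

4000.028 W


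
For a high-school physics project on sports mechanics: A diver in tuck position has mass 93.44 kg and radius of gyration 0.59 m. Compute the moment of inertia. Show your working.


I = m * k^2
I = 93.44 * 0.59^2
I = 93.44 * 0.3481 = 32.5265 kg*m^2

32.5265 kg*m^2


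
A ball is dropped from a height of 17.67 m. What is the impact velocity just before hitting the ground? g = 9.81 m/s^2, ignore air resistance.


v = sqrt(2 * g * h)
v = sqrt(2 * 9.81 * 17.67)
v = sqrt(346.6854) = 18.6195 m/s

18.6195 m/s


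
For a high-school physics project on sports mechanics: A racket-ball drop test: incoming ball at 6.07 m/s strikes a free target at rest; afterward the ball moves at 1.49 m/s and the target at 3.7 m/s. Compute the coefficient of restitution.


e = (v2_after - v1_after) / (v1_before - v2_before)
Numerator = 3.7 - 1.49 = 2.21
Denominator = 6.07 - 0 = 6.07
e = 2.21 / 6.07 = 0.3641

0.3641


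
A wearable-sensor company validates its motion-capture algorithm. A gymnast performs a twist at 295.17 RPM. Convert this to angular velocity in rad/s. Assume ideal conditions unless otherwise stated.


omega = RPM * 2 * pi / 60
omega = 295.17 * 2 * 3.14159 / 60
omega = 1854.6078 / 60 = 30.9101 rad/s

30.9101 rad/s


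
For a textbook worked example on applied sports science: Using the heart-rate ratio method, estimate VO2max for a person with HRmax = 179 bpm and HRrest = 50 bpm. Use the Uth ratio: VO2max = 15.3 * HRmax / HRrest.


VO2max = 15.3 * HRmax / HRrest
VO2max = 15.3 * 179 / 50
VO2max = 2738.7 / 50 = 54.774 mL/kg/min

54.774 mL/kg/min


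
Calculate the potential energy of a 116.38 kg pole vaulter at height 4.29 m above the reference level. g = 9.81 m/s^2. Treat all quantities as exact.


PE = m * g * h
PE = 116.38 * 9.81 * 4.29
PE = 1141.6878 * 4.29 = 4897.8407 J

4897.8407 J


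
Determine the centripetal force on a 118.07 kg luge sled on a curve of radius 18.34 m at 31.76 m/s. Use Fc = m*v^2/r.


Fc = m * v^2 / r
v^2 = 31.76^2 = 1008.6976
Fc = 118.07 * 1008.6976 / 18.34
Fc = 119096.9256 / 18.34 = 6493.8345 N

6493.8345 N


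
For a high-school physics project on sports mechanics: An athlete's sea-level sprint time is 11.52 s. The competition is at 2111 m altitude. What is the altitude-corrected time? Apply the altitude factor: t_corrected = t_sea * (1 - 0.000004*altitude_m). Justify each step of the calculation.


Correction factor = 1 - 0.000004 * 2111 = 0.991556
t_corrected = t_sea * factor = 11.52 * 0.991556
t_corrected = 11.4227 s

11.4227 s


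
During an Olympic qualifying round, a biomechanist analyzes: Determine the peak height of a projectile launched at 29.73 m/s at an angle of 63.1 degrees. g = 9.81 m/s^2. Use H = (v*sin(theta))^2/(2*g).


H = (v*sin(theta))^2 / (2*g)
vy = v*sin(theta) = 29.73 * sin(63.1 deg) = 26.5131 m/s
H = vy^2 / (2*g) = 702.9466 / (2*9.81)
H = 702.9466 / 19.62 = 35.8281 m

35.8281 m


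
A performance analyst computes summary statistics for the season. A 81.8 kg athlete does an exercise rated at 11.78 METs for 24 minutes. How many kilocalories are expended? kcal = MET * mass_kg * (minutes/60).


kcal = MET * mass * time_hr
Convert time: 24 min = 0.4 hr
kcal = 11.78 * 81.8 * 0.4
kcal = 385.4416 kcal

385.4416 kcal


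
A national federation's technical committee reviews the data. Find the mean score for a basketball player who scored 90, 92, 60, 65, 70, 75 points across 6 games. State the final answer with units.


Average = sum / n
Sum = 452
Average = 452 / 6 = 75.3333

75.3333


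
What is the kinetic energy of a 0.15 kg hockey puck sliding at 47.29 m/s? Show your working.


KE = 0.5 * m * v^2
KE = 0.5 * 0.15 * 47.29^2
KE = 0.5 * 0.15 * 2236.3441 = 167.7258 J

167.7258 J


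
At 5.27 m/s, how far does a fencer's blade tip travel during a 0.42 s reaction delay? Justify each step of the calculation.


d = v * t
d = 5.27 * 0.42
d = 2.2134 m

2.2134 m


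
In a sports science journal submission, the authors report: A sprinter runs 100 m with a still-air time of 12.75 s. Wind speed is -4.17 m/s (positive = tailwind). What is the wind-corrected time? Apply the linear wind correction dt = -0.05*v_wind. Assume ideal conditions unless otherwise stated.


dt = -0.05 * v_wind = -0.05 * -4.17 = 0.2085 s
t_corrected = t_still + dt = 12.75 + (0.2085)
t_corrected = 12.9585 s

12.9585 s


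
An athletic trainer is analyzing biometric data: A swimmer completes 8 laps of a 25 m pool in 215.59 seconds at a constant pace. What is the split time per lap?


Split time = total_time / n_laps = 215.59 / 8
Split time = 26.9488 s per lap

26.9488 s


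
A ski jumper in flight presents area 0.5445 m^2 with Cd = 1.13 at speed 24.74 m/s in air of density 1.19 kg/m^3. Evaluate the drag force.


Fd = 0.5 * Cd * rho * A * v^2
Fd = 0.5 * 1.13 * 1.19 * 0.5445 * 24.74^2
v^2 = 612.0676
Fd = 0.5 * 1.13 * 1.19 * 0.5445 * 612.0676 = 224.0746 N

224.0746 N


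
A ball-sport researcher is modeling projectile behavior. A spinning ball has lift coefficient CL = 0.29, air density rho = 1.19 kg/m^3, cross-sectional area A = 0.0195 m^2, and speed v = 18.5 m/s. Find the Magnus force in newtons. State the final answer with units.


FM = 0.5 * CL * rho * A * v^2
FM = 0.5 * 0.29 * 1.19 * 0.0195 * 18.5^2
v^2 = 342.25
FM = 0.5 * 0.29 * 1.19 * 0.0195 * 342.25 = 1.1516 N

1.1516 N


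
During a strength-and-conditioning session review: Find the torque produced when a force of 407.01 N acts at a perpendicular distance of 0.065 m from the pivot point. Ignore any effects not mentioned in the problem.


tau = F * d
tau = 407.01 * 0.065
tau = 26.4556 N*m

26.4556 N*m


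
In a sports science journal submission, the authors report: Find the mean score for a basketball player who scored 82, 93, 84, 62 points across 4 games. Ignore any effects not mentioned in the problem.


Average = sum / n
Sum = 321
Average = 321 / 4 = 80.25

80.25


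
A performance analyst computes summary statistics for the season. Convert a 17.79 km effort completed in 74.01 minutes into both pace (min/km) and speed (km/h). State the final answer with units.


Pace = time / distance = 74.01 min / 17.79 km = 4.1602 min/km
Speed = distance / time_in_hours = 17.79 / 1.2335 hr
Speed = 14.4224 km/h

4.1602 min/km, 14.4224 km/h


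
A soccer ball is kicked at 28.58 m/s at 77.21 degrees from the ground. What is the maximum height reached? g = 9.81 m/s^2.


H = (v*sin(theta))^2 / (2*g)
vy = v*sin(theta) = 28.58 * sin(77.21 deg) = 27.8709 m/s
H = vy^2 / (2*g) = 776.7856 / (2*9.81)
H = 776.7856 / 19.62 = 39.5915 m

39.5915 m


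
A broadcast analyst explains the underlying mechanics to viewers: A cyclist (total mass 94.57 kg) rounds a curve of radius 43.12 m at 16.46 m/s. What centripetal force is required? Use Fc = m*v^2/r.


Fc = m * v^2 / r
v^2 = 16.46^2 = 270.9316
Fc = 94.57 * 270.9316 / 43.12
Fc = 25622.0014 / 43.12 = 594.2023 N

594.2023 N


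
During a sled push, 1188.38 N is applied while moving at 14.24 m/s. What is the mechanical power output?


P = F * v
P = 1188.38 * 14.24
P = 16922.5312 W

16922.5312 W


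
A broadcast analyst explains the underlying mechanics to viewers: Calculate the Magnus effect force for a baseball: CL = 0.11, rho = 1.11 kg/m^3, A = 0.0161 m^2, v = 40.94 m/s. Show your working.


FM = 0.5 * CL * rho * A * v^2
FM = 0.5 * 0.11 * 1.11 * 0.0161 * 40.94^2
v^2 = 1676.0836
FM = 0.5 * 0.11 * 1.11 * 0.0161 * 1676.0836 = 1.6474 N

1.6474 N


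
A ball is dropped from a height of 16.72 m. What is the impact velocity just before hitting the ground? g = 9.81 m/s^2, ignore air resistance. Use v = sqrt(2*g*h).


v = sqrt(2 * g * h)
v = sqrt(2 * 9.81 * 16.72)
v = sqrt(328.0464) = 18.1121 m/s

18.1121 m/s


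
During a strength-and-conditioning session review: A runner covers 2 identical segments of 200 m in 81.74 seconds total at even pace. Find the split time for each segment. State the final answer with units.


Split time = total_time / n_laps = 81.74 / 2
Split time = 40.87 s per lap

40.87 s


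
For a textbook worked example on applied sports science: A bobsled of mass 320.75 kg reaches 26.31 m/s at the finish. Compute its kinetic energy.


KE = 0.5 * m * v^2
KE = 0.5 * 320.75 * 26.31^2
KE = 0.5 * 320.75 * 692.2161 = 111014.157 J

111014.157 J


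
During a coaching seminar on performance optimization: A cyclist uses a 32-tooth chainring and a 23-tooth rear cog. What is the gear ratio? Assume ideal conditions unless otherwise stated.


GR = front_teeth / rear_teeth
GR = 32 / 23
GR = 1.3913

1.3913


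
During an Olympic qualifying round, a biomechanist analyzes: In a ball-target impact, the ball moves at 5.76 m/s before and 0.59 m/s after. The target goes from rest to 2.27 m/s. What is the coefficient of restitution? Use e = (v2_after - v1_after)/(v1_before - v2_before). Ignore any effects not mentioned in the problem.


e = (v2_after - v1_after) / (v1_before - v2_before)
Numerator = 2.27 - 0.59 = 1.68
Denominator = 5.76 - 0 = 5.76
e = 1.68 / 5.76 = 0.2917

0.2917


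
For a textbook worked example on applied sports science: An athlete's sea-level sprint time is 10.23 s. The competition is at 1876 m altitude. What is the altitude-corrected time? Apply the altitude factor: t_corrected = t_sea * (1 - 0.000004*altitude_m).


Correction factor = 1 - 0.000004 * 1876 = 0.992496
t_corrected = t_sea * factor = 10.23 * 0.992496
t_corrected = 10.1532 s

10.1532 s


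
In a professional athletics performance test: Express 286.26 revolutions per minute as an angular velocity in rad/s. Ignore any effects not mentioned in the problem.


omega = RPM * 2 * pi / 60
omega = 286.26 * 2 * 3.14159 / 60
omega = 1798.6246 / 60 = 29.9771 rad/s

29.9771 rad/s


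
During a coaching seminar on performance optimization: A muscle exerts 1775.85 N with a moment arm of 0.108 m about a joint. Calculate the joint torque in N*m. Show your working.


tau = F * d
tau = 1775.85 * 0.108
tau = 191.7918 N*m

191.7918 N*m


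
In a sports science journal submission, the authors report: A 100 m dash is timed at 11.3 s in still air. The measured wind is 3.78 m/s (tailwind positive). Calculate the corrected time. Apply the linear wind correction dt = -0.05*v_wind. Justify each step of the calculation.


dt = -0.05 * v_wind = -0.05 * 3.78 = -0.189 s
t_corrected = t_still + dt = 11.3 + (-0.189)
t_corrected = 11.111 s

11.111 s


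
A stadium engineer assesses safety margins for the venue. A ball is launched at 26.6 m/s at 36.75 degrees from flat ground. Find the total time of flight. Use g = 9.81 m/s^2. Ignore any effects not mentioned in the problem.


T = 2*v*sin(theta)/g
sin(theta) = sin(36.75 deg) = 0.5983
T = 2*26.6*0.5983 / 9.81
T = 31.8309 / 9.81 = 3.2447 s

3.2447 s


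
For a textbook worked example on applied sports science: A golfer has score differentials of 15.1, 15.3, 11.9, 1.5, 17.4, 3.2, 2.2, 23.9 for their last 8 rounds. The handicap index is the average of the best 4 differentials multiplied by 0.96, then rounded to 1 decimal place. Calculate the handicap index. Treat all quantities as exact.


All differentials: 15.1, 15.3, 11.9, 1.5, 17.4, 3.2, 2.2, 23.9
Sorted: 1.5, 2.2, 3.2, 11.9, 15.1, 15.3, 17.4, 23.9
Best 4: 1.5, 2.2, 3.2, 11.9
Average of best = 18.8 / 4 = 4.7
Raw index = 4.7 * 0.96 = 4.512
Handicap index = round(4.512, 1) = 4.5

4.5


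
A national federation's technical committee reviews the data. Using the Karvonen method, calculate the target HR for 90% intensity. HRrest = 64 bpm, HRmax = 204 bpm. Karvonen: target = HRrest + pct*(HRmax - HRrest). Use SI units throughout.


Target = HRrest + pct*(HRmax - HRrest)
Heart rate reserve = HRmax - HRrest = 204 - 64 = 140 bpm
Fraction = 90% = 0.9
Target = 64 + 0.9 * 140
Target = 64 + 126 = 190 bpm

190 bpm


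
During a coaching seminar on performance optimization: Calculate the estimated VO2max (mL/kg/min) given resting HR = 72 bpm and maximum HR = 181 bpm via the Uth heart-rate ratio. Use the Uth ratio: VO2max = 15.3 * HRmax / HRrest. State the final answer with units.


VO2max = 15.3 * HRmax / HRrest
VO2max = 15.3 * 181 / 72
VO2max = 2769.3 / 72 = 38.4625 mL/kg/min

38.4625 mL/kg/min


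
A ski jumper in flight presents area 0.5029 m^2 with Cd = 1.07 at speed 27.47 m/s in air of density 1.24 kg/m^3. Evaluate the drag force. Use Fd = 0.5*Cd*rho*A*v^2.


Fd = 0.5 * Cd * rho * A * v^2
Fd = 0.5 * 1.07 * 1.24 * 0.5029 * 27.47^2
v^2 = 754.6009
Fd = 0.5 * 1.07 * 1.24 * 0.5029 * 754.6009 = 251.7529 N

251.7529 N


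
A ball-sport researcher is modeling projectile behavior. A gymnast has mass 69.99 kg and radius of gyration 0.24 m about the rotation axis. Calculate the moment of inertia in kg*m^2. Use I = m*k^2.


I = m * k^2
I = 69.99 * 0.24^2
I = 69.99 * 0.0576 = 4.0314 kg*m^2

4.0314 kg*m^2


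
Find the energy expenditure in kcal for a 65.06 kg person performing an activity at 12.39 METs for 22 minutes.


kcal = MET * mass * time_hr
Convert time: 22 min = 0.3667 hr
kcal = 12.39 * 65.06 * 0.3667
kcal = 295.5676 kcal

295.5676 kcal


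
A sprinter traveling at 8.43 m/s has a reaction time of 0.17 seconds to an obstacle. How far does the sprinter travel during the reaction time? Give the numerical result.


d = v * t
d = 8.43 * 0.17
d = 1.4331 m

1.4331 m


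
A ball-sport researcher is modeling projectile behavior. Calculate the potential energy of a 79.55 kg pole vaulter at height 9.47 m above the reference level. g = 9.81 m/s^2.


PE = m * g * h
PE = 79.55 * 9.81 * 9.47
PE = 780.3855 * 9.47 = 7390.2507 J

7390.2507 J


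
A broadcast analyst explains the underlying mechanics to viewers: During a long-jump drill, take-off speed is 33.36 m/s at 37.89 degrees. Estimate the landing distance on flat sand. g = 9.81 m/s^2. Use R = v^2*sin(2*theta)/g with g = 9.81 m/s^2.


R = v^2 * sin(2*theta) / g
Convert angle to radians: theta = 37.89 deg = 0.6613 rad
sin(2*theta) = sin(1.3226) = 0.9694
R = 33.36^2 * 0.9694 / 9.81
R = 1112.8896 * 0.9694 / 9.81 = 109.9684 m

109.9684 m


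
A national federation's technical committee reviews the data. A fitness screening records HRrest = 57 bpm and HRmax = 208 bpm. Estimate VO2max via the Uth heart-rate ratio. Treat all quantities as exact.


VO2max = 15.3 * HRmax / HRrest
VO2max = 15.3 * 208 / 57
VO2max = 3182.4 / 57 = 55.8316 mL/kg/min

55.8316 mL/kg/min


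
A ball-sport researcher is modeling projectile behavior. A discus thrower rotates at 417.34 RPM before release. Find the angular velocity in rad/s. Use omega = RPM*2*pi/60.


omega = RPM * 2 * pi / 60
omega = 417.34 * 2 * 3.14159 / 60
omega = 2622.2246 / 60 = 43.7037 rad/s

43.7037 rad/s


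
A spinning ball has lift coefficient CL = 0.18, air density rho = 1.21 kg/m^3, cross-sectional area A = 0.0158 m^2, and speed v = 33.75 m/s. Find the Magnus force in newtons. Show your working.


FM = 0.5 * CL * rho * A * v^2
FM = 0.5 * 0.18 * 1.21 * 0.0158 * 33.75^2
v^2 = 1139.0625
FM = 0.5 * 0.18 * 1.21 * 0.0158 * 1139.0625 = 1.9599 N

1.9599 N


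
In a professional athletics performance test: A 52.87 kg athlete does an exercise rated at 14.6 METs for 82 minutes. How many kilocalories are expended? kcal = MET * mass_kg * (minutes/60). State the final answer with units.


kcal = MET * mass * time_hr
Convert time: 82 min = 1.3667 hr
kcal = 14.6 * 52.87 * 1.3667
kcal = 1054.9327 kcal

1054.9327 kcal


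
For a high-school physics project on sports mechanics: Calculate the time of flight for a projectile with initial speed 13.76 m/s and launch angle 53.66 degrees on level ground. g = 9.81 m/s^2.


T = 2*v*sin(theta)/g
sin(theta) = sin(53.66 deg) = 0.8055
T = 2*13.76*0.8055 / 9.81
T = 22.1678 / 9.81 = 2.2597 s

2.2597 s


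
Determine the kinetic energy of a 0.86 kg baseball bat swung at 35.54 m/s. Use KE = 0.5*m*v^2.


KE = 0.5 * m * v^2
KE = 0.5 * 0.86 * 35.54^2
KE = 0.5 * 0.86 * 1263.0916 = 543.1294 J

543.1294 J


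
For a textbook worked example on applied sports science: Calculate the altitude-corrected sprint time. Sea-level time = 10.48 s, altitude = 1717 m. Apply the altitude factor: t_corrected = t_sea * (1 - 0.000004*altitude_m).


Correction factor = 1 - 0.000004 * 1717 = 0.993132
t_corrected = t_sea * factor = 10.48 * 0.993132
t_corrected = 10.408 s

10.408 s


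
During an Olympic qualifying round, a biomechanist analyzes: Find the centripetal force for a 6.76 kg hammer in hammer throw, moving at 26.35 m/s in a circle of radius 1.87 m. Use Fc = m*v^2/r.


Fc = m * v^2 / r
v^2 = 26.35^2 = 694.3225
Fc = 6.76 * 694.3225 / 1.87
Fc = 4693.6201 / 1.87 = 2509.9573 N

2509.9573 N


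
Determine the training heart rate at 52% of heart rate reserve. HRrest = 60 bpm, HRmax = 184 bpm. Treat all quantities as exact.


Target = HRrest + pct*(HRmax - HRrest)
Heart rate reserve = HRmax - HRrest = 184 - 60 = 124 bpm
Fraction = 52% = 0.52
Target = 60 + 0.52 * 124
Target = 60 + 64.48 = 124.48 bpm

124.48 bpm


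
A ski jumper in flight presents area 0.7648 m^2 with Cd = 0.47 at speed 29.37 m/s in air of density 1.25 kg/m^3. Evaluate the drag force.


Fd = 0.5 * Cd * rho * A * v^2
Fd = 0.5 * 0.47 * 1.25 * 0.7648 * 29.37^2
v^2 = 862.5969
Fd = 0.5 * 0.47 * 1.25 * 0.7648 * 862.5969 = 193.791 N

193.791 N


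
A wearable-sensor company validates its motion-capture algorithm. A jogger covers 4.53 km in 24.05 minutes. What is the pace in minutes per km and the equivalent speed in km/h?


Pace = time / distance = 24.05 min / 4.53 km = 5.3091 min/km
Speed = distance / time_in_hours = 4.53 / 0.4008 hr
Speed = 11.3015 km/h

5.3091 min/km, 11.3015 km/h


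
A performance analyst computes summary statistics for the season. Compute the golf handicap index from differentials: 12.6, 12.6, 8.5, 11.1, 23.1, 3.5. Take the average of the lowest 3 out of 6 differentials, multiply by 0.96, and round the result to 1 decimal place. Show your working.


All differentials: 12.6, 12.6, 8.5, 11.1, 23.1, 3.5
Sorted: 3.5, 8.5, 11.1, 12.6, 12.6, 23.1
Best 3: 3.5, 8.5, 11.1
Average of best = 23.1 / 3 = 7.7
Raw index = 7.7 * 0.96 = 7.392
Handicap index = round(7.392, 1) = 7.4

7.4


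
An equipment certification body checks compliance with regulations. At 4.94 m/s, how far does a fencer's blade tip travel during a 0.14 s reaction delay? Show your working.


d = v * t
d = 4.94 * 0.14
d = 0.6916 m

0.6916 m


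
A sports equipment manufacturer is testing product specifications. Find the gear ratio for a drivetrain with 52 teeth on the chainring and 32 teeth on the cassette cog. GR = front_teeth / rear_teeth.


GR = front_teeth / rear_teeth
GR = 52 / 32
GR = 1.625

1.625


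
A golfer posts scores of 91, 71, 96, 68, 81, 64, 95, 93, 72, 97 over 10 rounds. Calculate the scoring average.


Average = sum / n
Sum = 828
Average = 828 / 10 = 82.8

82.8


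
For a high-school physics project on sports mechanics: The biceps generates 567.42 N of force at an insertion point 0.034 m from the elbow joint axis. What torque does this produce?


tau = F * d
tau = 567.42 * 0.034
tau = 19.2923 N*m

19.2923 N*m


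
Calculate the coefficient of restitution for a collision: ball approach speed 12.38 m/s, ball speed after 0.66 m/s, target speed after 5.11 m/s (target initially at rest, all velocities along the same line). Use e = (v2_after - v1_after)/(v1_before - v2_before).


e = (v2_after - v1_after) / (v1_before - v2_before)
Numerator = 5.11 - 0.66 = 4.45
Denominator = 12.38 - 0 = 12.38
e = 4.45 / 12.38 = 0.3595

0.3595


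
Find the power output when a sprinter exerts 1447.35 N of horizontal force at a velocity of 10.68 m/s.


P = F * v
P = 1447.35 * 10.68
P = 15457.698 W

15457.698 W


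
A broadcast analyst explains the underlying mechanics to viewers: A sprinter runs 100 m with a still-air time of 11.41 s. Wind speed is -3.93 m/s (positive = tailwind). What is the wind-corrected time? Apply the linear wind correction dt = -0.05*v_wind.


dt = -0.05 * v_wind = -0.05 * -3.93 = 0.1965 s
t_corrected = t_still + dt = 11.41 + (0.1965)
t_corrected = 11.6065 s

11.6065 s


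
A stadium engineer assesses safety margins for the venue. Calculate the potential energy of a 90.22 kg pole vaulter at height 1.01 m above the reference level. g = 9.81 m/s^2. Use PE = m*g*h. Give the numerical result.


PE = m * g * h
PE = 90.22 * 9.81 * 1.01
PE = 885.0582 * 1.01 = 893.9088 J

893.9088 J


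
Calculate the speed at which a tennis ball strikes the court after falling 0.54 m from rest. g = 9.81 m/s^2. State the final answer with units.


v = sqrt(2 * g * h)
v = sqrt(2 * 9.81 * 0.54)
v = sqrt(10.5948) = 3.255 m/s

3.255 m/s


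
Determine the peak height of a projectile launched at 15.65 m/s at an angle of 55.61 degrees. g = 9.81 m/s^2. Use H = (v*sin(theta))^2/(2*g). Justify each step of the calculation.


H = (v*sin(theta))^2 / (2*g)
vy = v*sin(theta) = 15.65 * sin(55.61 deg) = 12.9146 m/s
H = vy^2 / (2*g) = 166.7861 / (2*9.81)
H = 166.7861 / 19.62 = 8.5008 m

8.5008 m


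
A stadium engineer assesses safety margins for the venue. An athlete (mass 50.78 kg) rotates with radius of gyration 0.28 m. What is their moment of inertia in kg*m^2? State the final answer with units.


I = m * k^2
I = 50.78 * 0.28^2
I = 50.78 * 0.0784 = 3.9812 kg*m^2

3.9812 kg*m^2


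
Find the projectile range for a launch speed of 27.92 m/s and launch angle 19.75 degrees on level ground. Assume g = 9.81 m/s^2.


R = v^2 * sin(2*theta) / g
Convert angle to radians: theta = 19.75 deg = 0.3447 rad
sin(2*theta) = sin(0.6894) = 0.6361
R = 27.92^2 * 0.6361 / 9.81
R = 779.5264 * 0.6361 / 9.81 = 50.5443 m

50.5443 m


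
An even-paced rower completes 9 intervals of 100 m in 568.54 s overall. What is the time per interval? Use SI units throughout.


Split time = total_time / n_laps = 568.54 / 9
Split time = 63.1711 s per lap

63.1711 s


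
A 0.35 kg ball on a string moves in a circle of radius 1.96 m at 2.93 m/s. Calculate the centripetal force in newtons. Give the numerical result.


Fc = m * v^2 / r
v^2 = 2.93^2 = 8.5849
Fc = 0.35 * 8.5849 / 1.96
Fc = 3.0047 / 1.96 = 1.533 N

1.533 N


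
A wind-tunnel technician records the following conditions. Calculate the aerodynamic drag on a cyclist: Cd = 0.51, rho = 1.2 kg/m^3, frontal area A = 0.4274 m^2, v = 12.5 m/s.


Fd = 0.5 * Cd * rho * A * v^2
Fd = 0.5 * 0.51 * 1.2 * 0.4274 * 12.5^2
v^2 = 156.25
Fd = 0.5 * 0.51 * 1.2 * 0.4274 * 156.25 = 20.4351 N

20.4351 N


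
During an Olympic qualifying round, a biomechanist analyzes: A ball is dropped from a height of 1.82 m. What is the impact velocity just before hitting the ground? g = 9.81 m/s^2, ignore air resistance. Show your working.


v = sqrt(2 * g * h)
v = sqrt(2 * 9.81 * 1.82)
v = sqrt(35.7084) = 5.9757 m/s

5.9757 m/s


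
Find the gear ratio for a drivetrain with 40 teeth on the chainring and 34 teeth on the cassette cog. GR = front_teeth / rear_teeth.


GR = front_teeth / rear_teeth
GR = 40 / 34
GR = 1.1765

1.1765


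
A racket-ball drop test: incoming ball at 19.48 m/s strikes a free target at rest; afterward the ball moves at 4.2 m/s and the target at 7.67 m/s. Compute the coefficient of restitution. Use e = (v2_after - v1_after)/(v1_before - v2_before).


e = (v2_after - v1_after) / (v1_before - v2_before)
Numerator = 7.67 - 4.2 = 3.47
Denominator = 19.48 - 0 = 19.48
e = 3.47 / 19.48 = 0.1781

0.1781


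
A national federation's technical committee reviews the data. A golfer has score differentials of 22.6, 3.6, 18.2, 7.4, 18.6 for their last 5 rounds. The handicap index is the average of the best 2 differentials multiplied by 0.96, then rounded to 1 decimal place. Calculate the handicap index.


All differentials: 22.6, 3.6, 18.2, 7.4, 18.6
Sorted: 3.6, 7.4, 18.2, 18.6, 22.6
Best 2: 3.6, 7.4
Average of best = 11 / 2 = 5.5
Raw index = 5.5 * 0.96 = 5.28
Handicap index = round(5.28, 1) = 5.3

5.3


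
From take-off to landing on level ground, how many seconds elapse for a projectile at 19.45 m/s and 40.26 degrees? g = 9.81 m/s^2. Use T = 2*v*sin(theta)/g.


T = 2*v*sin(theta)/g
sin(theta) = sin(40.26 deg) = 0.6463
T = 2*19.45*0.6463 / 9.81
T = 25.1394 / 9.81 = 2.5626 s

2.5626 s


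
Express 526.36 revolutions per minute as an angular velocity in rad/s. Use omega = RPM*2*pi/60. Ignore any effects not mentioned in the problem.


omega = RPM * 2 * pi / 60
omega = 526.36 * 2 * 3.14159 / 60
omega = 3307.2174 / 60 = 55.1203 rad/s

55.1203 rad/s


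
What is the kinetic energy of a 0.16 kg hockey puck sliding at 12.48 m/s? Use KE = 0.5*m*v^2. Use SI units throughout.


KE = 0.5 * m * v^2
KE = 0.5 * 0.16 * 12.48^2
KE = 0.5 * 0.16 * 155.7504 = 12.46 J

12.46 J


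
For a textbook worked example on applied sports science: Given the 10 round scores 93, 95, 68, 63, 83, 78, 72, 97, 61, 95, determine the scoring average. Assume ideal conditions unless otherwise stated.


Average = sum / n
Sum = 805
Average = 805 / 10 = 80.5

80.5


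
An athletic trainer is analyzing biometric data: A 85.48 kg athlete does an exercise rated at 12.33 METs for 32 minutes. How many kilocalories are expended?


kcal = MET * mass * time_hr
Convert time: 32 min = 0.5333 hr
kcal = 12.33 * 85.48 * 0.5333
kcal = 562.1165 kcal

562.1165 kcal


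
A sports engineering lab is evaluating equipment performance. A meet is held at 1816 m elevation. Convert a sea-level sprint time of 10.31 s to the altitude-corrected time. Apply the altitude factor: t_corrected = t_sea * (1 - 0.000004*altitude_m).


Correction factor = 1 - 0.000004 * 1816 = 0.992736
t_corrected = t_sea * factor = 10.31 * 0.992736
t_corrected = 10.2351 s

10.2351 s


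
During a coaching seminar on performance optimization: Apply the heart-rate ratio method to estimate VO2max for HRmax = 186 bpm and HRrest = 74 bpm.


VO2max = 15.3 * HRmax / HRrest
VO2max = 15.3 * 186 / 74
VO2max = 2845.8 / 74 = 38.4568 mL/kg/min

38.4568 mL/kg/min


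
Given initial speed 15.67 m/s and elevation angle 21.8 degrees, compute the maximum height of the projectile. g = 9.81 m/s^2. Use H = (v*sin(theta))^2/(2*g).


H = (v*sin(theta))^2 / (2*g)
vy = v*sin(theta) = 15.67 * sin(21.8 deg) = 5.8193 m/s
H = vy^2 / (2*g) = 33.8646 / (2*9.81)
H = 33.8646 / 19.62 = 1.726 m

1.726 m


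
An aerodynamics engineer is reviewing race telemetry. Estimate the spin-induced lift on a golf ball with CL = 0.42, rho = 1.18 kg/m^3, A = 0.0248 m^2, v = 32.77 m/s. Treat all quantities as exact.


FM = 0.5 * CL * rho * A * v^2
FM = 0.5 * 0.42 * 1.18 * 0.0248 * 32.77^2
v^2 = 1073.8729
FM = 0.5 * 0.42 * 1.18 * 0.0248 * 1073.8729 = 6.5994 N

6.5994 N


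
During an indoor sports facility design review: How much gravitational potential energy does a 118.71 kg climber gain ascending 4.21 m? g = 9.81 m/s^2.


PE = m * g * h
PE = 118.71 * 9.81 * 4.21
PE = 1164.5451 * 4.21 = 4902.7349 J

4902.7349 J
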